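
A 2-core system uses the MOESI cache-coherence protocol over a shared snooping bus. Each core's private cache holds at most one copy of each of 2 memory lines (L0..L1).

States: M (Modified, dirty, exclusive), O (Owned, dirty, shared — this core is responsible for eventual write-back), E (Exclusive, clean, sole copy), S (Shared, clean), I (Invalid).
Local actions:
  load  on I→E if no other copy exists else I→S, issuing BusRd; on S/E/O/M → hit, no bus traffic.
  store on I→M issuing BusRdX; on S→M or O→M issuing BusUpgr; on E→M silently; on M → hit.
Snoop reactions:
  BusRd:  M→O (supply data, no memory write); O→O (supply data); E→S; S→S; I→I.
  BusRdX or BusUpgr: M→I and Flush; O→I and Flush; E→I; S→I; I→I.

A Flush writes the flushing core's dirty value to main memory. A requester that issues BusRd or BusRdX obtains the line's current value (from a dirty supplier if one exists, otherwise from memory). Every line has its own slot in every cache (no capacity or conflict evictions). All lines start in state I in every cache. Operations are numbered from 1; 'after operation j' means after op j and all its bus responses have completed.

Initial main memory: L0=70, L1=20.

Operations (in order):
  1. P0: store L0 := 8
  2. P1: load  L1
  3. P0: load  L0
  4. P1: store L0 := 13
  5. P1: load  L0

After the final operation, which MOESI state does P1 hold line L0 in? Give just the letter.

state = M

step 1: P0: store L0 := 8  ⟶  MI  (L0)  txn=BusRdX  M[L0]=70
step 2: P1: load  L1  ⟶  IE  (L1)  txn=BusRd  M[L1]=20
step 3: P0: load  L0  ⟶  MI  (L0)  txn=∅  M[L0]=70
step 4: P1: store L0 := 13  ⟶  IM  (L0)  txn=BusRdX+Flush  M[L0]=8
step 5: P1: load  L0  ⟶  IM  (L0)  txn=∅  M[L0]=8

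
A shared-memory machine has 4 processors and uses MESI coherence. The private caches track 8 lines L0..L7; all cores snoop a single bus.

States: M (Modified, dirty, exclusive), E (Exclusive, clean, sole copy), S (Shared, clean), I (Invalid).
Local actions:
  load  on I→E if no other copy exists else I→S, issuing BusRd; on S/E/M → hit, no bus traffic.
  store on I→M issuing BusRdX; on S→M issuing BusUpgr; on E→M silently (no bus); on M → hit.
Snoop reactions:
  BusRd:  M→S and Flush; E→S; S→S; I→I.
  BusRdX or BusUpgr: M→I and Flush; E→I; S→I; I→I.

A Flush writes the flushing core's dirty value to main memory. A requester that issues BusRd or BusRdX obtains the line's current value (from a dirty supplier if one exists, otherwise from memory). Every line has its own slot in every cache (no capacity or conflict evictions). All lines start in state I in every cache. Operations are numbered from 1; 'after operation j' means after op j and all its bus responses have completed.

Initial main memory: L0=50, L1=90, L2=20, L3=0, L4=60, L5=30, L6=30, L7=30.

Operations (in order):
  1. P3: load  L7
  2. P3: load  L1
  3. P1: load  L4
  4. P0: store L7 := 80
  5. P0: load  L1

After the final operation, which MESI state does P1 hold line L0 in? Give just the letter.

[1] P3: load  L7 | P0:I, P1:I, P2:I, P3:E(30) | bus: BusRd
[2] P3: load  L1 | P0:I, P1:I, P2:I, P3:E(90) | bus: BusRd
[3] P1: load  L4 | P0:I, P1:E(60), P2:I, P3:I | bus: BusRd
[4] P0: store L7 := 80 | P0:M(80), P1:I, P2:I, P3:I | bus: BusRdX
[5] P0: load  L1 | P0:S(90), P1:I, P2:I, P3:S(90) | bus: BusRd

state = I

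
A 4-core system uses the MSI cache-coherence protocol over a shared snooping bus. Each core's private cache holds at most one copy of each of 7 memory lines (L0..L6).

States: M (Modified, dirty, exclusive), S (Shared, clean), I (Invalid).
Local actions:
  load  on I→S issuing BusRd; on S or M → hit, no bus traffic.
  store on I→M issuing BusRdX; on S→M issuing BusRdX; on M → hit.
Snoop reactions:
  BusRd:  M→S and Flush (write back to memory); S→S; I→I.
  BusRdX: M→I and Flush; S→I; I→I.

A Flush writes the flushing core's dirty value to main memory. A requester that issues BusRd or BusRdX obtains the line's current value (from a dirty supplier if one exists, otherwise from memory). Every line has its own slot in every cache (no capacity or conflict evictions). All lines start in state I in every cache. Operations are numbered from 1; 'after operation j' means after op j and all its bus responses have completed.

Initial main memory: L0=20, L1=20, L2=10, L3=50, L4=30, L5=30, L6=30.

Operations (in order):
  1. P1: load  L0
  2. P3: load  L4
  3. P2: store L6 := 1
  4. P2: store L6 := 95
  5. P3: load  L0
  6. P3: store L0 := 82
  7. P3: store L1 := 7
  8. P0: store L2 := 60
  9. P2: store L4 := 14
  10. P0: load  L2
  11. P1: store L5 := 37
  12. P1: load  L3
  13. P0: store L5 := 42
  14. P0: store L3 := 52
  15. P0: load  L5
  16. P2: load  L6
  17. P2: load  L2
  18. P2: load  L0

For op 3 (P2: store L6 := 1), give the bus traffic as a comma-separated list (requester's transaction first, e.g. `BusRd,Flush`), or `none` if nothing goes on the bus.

step 1: P1: load  L0  ⟶  ISII  (L0)  txn=BusRd  M[L0]=20
step 2: P3: load  L4  ⟶  IIIS  (L4)  txn=BusRd  M[L4]=30
step 3: P2: store L6 := 1  ⟶  IIMI  (L6)  txn=BusRdX  M[L6]=30
step 4: P2: store L6 := 95  ⟶  IIMI  (L6)  txn=∅  M[L6]=30
step 5: P3: load  L0  ⟶  ISIS  (L0)  txn=BusRd  M[L0]=20
step 6: P3: store L0 := 82  ⟶  IIIM  (L0)  txn=BusRdX  M[L0]=20
step 7: P3: store L1 := 7  ⟶  IIIM  (L1)  txn=BusRdX  M[L1]=20
step 8: P0: store L2 := 60  ⟶  MIII  (L2)  txn=BusRdX  M[L2]=10
step 9: P2: store L4 := 14  ⟶  IIMI  (L4)  txn=BusRdX  M[L4]=30
step 10: P0: load  L2  ⟶  MIII  (L2)  txn=∅  M[L2]=10
step 11: P1: store L5 := 37  ⟶  IMII  (L5)  txn=BusRdX  M[L5]=30
step 12: P1: load  L3  ⟶  ISII  (L3)  txn=BusRd  M[L3]=50
step 13: P0: store L5 := 42  ⟶  MIII  (L5)  txn=BusRdX+Flush  M[L5]=37
step 14: P0: store L3 := 52  ⟶  MIII  (L3)  txn=BusRdX  M[L3]=50
step 15: P0: load  L5  ⟶  MIII  (L5)  txn=∅  M[L5]=37
step 16: P2: load  L6  ⟶  IIMI  (L6)  txn=∅  M[L6]=30
step 17: P2: load  L2  ⟶  SISI  (L2)  txn=BusRd+Flush  M[L2]=60
step 18: P2: load  L0  ⟶  IISS  (L0)  txn=BusRd+Flush  M[L0]=82

bus = BusRdX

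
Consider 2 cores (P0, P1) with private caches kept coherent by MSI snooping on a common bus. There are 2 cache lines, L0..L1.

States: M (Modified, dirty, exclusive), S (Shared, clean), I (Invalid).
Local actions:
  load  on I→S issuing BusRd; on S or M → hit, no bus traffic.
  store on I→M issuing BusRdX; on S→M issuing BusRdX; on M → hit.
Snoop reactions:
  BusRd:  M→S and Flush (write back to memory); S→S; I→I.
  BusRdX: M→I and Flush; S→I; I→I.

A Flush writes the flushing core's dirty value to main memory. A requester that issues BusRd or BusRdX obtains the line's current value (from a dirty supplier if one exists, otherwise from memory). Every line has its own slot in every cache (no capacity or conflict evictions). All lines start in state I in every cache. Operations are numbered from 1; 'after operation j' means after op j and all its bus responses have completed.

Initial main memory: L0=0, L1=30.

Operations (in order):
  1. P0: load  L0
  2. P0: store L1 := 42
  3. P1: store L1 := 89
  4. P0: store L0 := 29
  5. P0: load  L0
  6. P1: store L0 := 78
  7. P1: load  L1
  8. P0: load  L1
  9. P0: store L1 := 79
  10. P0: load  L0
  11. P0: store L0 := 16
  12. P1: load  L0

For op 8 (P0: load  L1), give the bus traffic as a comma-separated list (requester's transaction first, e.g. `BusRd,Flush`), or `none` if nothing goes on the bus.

[1] P0: load  L0 | P0:S(0), P1:I | bus: BusRd
[2] P0: store L1 := 42 | P0:M(42), P1:I | bus: BusRdX
[3] P1: store L1 := 89 | P0:I, P1:M(89) | bus: BusRdX,Flush
[4] P0: store L0 := 29 | P0:M(29), P1:I | bus: BusRdX
[5] P0: load  L0 | P0:M(29), P1:I | bus: none
[6] P1: store L0 := 78 | P0:I, P1:M(78) | bus: BusRdX,Flush
[7] P1: load  L1 | P0:I, P1:M(89) | bus: none
[8] P0: load  L1 | P0:S(89), P1:S(89) | bus: BusRd,Flush
[9] P0: store L1 := 79 | P0:M(79), P1:I | bus: BusRdX
[10] P0: load  L0 | P0:S(78), P1:S(78) | bus: BusRd,Flush
[11] P0: store L0 := 16 | P0:M(16), P1:I | bus: BusRdX
[12] P1: load  L0 | P0:S(16), P1:S(16) | bus: BusRd,Flush

bus = BusRd,Flush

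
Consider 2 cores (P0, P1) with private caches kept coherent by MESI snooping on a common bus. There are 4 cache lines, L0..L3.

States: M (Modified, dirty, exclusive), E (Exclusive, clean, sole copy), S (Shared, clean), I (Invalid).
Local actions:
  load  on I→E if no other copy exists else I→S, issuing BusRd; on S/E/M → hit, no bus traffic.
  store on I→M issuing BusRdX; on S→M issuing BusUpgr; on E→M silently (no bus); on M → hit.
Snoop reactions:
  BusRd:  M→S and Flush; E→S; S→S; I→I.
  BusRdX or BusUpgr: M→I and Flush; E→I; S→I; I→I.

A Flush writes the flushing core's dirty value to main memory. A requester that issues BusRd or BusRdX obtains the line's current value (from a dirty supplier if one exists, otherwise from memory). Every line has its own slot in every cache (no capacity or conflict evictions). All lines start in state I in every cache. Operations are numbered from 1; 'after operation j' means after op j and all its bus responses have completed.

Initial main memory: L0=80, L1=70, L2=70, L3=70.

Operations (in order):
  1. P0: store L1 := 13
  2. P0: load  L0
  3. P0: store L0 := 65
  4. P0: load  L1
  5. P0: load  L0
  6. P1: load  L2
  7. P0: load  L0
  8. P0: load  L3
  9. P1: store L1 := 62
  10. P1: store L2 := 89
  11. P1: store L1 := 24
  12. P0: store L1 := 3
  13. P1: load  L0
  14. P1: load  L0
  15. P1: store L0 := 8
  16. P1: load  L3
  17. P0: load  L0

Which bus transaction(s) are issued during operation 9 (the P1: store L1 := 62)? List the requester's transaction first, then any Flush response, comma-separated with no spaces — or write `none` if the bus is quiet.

step 1: P0: store L1 := 13  ⟶  MI  (L1)  txn=BusRdX  M[L1]=70
step 2: P0: load  L0  ⟶  EI  (L0)  txn=BusRd  M[L0]=80
step 3: P0: store L0 := 65  ⟶  MI  (L0)  txn=∅  M[L0]=80
step 4: P0: load  L1  ⟶  MI  (L1)  txn=∅  M[L1]=70
step 5: P0: load  L0  ⟶  MI  (L0)  txn=∅  M[L0]=80
step 6: P1: load  L2  ⟶  IE  (L2)  txn=BusRd  M[L2]=70
step 7: P0: load  L0  ⟶  MI  (L0)  txn=∅  M[L0]=80
step 8: P0: load  L3  ⟶  EI  (L3)  txn=BusRd  M[L3]=70
step 9: P1: store L1 := 62  ⟶  IM  (L1)  txn=BusRdX+Flush  M[L1]=13
step 10: P1: store L2 := 89  ⟶  IM  (L2)  txn=∅  M[L2]=70
step 11: P1: store L1 := 24  ⟶  IM  (L1)  txn=∅  M[L1]=13
step 12: P0: store L1 := 3  ⟶  MI  (L1)  txn=BusRdX+Flush  M[L1]=24
step 13: P1: load  L0  ⟶  SS  (L0)  txn=BusRd+Flush  M[L0]=65
step 14: P1: load  L0  ⟶  SS  (L0)  txn=∅  M[L0]=65
step 15: P1: store L0 := 8  ⟶  IM  (L0)  txn=BusUpgr  M[L0]=65
step 16: P1: load  L3  ⟶  SS  (L3)  txn=BusRd  M[L3]=70
step 17: P0: load  L0  ⟶  SS  (L0)  txn=BusRd+Flush  M[L0]=8

bus = BusRdX,Flush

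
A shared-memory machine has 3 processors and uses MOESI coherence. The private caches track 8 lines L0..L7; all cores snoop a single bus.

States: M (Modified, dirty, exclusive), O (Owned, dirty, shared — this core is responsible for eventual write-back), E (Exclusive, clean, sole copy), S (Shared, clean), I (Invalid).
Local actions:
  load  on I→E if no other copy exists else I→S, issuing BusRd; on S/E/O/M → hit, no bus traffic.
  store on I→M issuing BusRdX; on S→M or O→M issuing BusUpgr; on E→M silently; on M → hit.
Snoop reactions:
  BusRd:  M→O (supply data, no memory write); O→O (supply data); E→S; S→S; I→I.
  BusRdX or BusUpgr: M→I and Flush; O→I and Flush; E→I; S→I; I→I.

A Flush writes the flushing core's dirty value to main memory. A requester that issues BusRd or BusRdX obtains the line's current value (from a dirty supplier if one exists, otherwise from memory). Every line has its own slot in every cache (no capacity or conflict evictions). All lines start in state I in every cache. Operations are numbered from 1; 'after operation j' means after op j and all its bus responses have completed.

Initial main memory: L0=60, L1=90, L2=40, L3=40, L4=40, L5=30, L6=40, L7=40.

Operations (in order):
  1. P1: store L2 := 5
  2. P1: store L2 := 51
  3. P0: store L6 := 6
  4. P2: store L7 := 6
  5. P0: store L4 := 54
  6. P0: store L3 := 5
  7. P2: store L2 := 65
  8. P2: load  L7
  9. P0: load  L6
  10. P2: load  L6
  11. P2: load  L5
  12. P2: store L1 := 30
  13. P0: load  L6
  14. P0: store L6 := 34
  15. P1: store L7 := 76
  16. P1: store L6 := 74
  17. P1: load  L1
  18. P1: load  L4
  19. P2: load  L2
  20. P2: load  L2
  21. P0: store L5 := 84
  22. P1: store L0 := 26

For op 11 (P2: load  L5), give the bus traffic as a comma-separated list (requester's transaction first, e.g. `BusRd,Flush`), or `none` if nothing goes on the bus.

bus = BusRd

step 1: P1: store L2 := 5  ⟶  IMI  (L2)  txn=BusRdX  M[L2]=40
step 2: P1: store L2 := 51  ⟶  IMI  (L2)  txn=∅  M[L2]=40
step 3: P0: store L6 := 6  ⟶  MII  (L6)  txn=BusRdX  M[L6]=40
step 4: P2: store L7 := 6  ⟶  IIM  (L7)  txn=BusRdX  M[L7]=40
step 5: P0: store L4 := 54  ⟶  MII  (L4)  txn=BusRdX  M[L4]=40
step 6: P0: store L3 := 5  ⟶  MII  (L3)  txn=BusRdX  M[L3]=40
step 7: P2: store L2 := 65  ⟶  IIM  (L2)  txn=BusRdX+Flush  M[L2]=51
step 8: P2: load  L7  ⟶  IIM  (L7)  txn=∅  M[L7]=40
step 9: P0: load  L6  ⟶  MII  (L6)  txn=∅  M[L6]=40
step 10: P2: load  L6  ⟶  OIS  (L6)  txn=BusRd  M[L6]=40
step 11: P2: load  L5  ⟶  IIE  (L5)  txn=BusRd  M[L5]=30
step 12: P2: store L1 := 30  ⟶  IIM  (L1)  txn=BusRdX  M[L1]=90
step 13: P0: load  L6  ⟶  OIS  (L6)  txn=∅  M[L6]=40
step 14: P0: store L6 := 34  ⟶  MII  (L6)  txn=BusUpgr  M[L6]=40
step 15: P1: store L7 := 76  ⟶  IMI  (L7)  txn=BusRdX+Flush  M[L7]=6
step 16: P1: store L6 := 74  ⟶  IMI  (L6)  txn=BusRdX+Flush  M[L6]=34
step 17: P1: load  L1  ⟶  ISO  (L1)  txn=BusRd  M[L1]=90
step 18: P1: load  L4  ⟶  OSI  (L4)  txn=BusRd  M[L4]=40
step 19: P2: load  L2  ⟶  IIM  (L2)  txn=∅  M[L2]=51
step 20: P2: load  L2  ⟶  IIM  (L2)  txn=∅  M[L2]=51
step 21: P0: store L5 := 84  ⟶  MII  (L5)  txn=BusRdX  M[L5]=30
step 22: P1: store L0 := 26  ⟶  IMI  (L0)  txn=BusRdX  M[L0]=60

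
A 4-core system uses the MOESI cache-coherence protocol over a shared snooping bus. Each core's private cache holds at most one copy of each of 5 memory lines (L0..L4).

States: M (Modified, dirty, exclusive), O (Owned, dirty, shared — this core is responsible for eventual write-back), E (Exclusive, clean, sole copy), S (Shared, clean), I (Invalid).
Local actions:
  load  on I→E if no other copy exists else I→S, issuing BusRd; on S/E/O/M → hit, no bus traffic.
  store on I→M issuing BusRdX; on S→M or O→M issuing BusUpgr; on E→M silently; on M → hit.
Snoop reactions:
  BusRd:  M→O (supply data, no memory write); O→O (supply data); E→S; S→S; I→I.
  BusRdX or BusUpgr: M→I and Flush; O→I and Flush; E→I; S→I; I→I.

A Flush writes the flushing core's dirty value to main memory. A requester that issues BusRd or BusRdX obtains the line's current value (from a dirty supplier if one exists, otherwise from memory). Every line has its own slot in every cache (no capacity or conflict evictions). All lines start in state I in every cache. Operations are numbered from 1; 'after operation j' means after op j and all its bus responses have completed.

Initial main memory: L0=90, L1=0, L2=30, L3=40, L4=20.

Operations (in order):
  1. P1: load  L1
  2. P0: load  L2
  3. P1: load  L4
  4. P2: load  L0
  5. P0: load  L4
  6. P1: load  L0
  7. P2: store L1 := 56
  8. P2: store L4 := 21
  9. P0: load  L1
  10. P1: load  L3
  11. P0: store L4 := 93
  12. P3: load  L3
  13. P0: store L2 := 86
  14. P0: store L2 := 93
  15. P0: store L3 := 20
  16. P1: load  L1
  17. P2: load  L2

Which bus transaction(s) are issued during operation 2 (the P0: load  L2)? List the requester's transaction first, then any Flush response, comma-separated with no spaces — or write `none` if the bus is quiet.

bus = BusRd

step 1: P1: load  L1  ⟶  IEII  (L1)  txn=BusRd  M[L1]=0
step 2: P0: load  L2  ⟶  EIII  (L2)  txn=BusRd  M[L2]=30
step 3: P1: load  L4  ⟶  IEII  (L4)  txn=BusRd  M[L4]=20
step 4: P2: load  L0  ⟶  IIEI  (L0)  txn=BusRd  M[L0]=90
step 5: P0: load  L4  ⟶  SSII  (L4)  txn=BusRd  M[L4]=20
step 6: P1: load  L0  ⟶  ISSI  (L0)  txn=BusRd  M[L0]=90
step 7: P2: store L1 := 56  ⟶  IIMI  (L1)  txn=BusRdX  M[L1]=0
step 8: P2: store L4 := 21  ⟶  IIMI  (L4)  txn=BusRdX  M[L4]=20
step 9: P0: load  L1  ⟶  SIOI  (L1)  txn=BusRd  M[L1]=0
step 10: P1: load  L3  ⟶  IEII  (L3)  txn=BusRd  M[L3]=40
step 11: P0: store L4 := 93  ⟶  MIII  (L4)  txn=BusRdX+Flush  M[L4]=21
step 12: P3: load  L3  ⟶  ISIS  (L3)  txn=BusRd  M[L3]=40
step 13: P0: store L2 := 86  ⟶  MIII  (L2)  txn=∅  M[L2]=30
step 14: P0: store L2 := 93  ⟶  MIII  (L2)  txn=∅  M[L2]=30
step 15: P0: store L3 := 20  ⟶  MIII  (L3)  txn=BusRdX  M[L3]=40
step 16: P1: load  L1  ⟶  SSOI  (L1)  txn=BusRd  M[L1]=0
step 17: P2: load  L2  ⟶  OISI  (L2)  txn=BusRd  M[L2]=30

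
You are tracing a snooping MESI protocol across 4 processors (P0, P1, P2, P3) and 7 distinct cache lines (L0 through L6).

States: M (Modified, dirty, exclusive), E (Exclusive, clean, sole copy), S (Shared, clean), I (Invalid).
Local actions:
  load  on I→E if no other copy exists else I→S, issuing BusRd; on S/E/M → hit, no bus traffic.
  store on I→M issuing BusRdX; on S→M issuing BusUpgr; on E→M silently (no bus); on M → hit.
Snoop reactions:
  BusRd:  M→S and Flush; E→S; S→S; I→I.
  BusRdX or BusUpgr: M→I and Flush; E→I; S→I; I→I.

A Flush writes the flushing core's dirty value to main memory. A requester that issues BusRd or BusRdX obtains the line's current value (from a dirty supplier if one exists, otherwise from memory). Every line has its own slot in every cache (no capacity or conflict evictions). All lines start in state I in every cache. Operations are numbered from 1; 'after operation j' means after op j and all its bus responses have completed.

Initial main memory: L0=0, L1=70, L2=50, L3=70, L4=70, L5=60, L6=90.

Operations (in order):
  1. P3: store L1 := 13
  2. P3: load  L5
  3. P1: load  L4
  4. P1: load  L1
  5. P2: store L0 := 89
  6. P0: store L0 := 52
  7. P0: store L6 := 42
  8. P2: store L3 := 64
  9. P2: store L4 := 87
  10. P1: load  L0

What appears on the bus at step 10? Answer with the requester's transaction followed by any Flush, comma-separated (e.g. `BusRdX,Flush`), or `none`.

bus = BusRd,Flush

  op1 P3: store L1 := 13 → I/I/I/M on L1; bus BusRdX; mem=70
  op2 P3: load  L5 → I/I/I/E on L5; bus BusRd; mem=60
  op3 P1: load  L4 → I/E/I/I on L4; bus BusRd; mem=70
  op4 P1: load  L1 → I/S/I/S on L1; bus BusRd Flush; mem=13
  op5 P2: store L0 := 89 → I/I/M/I on L0; bus BusRdX; mem=0
  op6 P0: store L0 := 52 → M/I/I/I on L0; bus BusRdX Flush; mem=89
  op7 P0: store L6 := 42 → M/I/I/I on L6; bus BusRdX; mem=90
  op8 P2: store L3 := 64 → I/I/M/I on L3; bus BusRdX; mem=70
  op9 P2: store L4 := 87 → I/I/M/I on L4; bus BusRdX; mem=70
  op10 P1: load  L0 → S/S/I/I on L0; bus BusRd Flush; mem=52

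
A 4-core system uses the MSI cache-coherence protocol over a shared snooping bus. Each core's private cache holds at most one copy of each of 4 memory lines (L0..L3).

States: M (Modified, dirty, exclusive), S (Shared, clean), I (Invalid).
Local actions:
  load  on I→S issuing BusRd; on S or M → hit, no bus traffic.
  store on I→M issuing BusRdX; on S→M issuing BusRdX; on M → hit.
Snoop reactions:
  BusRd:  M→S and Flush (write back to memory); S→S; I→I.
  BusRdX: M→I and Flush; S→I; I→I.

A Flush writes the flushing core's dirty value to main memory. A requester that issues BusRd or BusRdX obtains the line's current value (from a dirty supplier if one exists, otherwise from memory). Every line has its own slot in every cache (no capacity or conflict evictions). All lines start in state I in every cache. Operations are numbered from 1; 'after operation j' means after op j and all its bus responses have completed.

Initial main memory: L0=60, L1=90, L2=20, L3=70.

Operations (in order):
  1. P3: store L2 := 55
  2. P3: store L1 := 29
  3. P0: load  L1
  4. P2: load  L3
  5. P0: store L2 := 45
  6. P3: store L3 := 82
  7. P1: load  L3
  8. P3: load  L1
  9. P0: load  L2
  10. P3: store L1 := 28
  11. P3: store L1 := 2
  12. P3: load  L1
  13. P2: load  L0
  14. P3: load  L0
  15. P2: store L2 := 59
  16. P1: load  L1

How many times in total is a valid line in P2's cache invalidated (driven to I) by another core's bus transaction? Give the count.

[1] P3: store L2 := 55 | P0:I, P1:I, P2:I, P3:M(55) | bus: BusRdX
[2] P3: store L1 := 29 | P0:I, P1:I, P2:I, P3:M(29) | bus: BusRdX
[3] P0: load  L1 | P0:S(29), P1:I, P2:I, P3:S(29) | bus: BusRd,Flush
[4] P2: load  L3 | P0:I, P1:I, P2:S(70), P3:I | bus: BusRd
[5] P0: store L2 := 45 | P0:M(45), P1:I, P2:I, P3:I | bus: BusRdX,Flush
[6] P3: store L3 := 82 | P0:I, P1:I, P2:I, P3:M(82) | bus: BusRdX
[7] P1: load  L3 | P0:I, P1:S(82), P2:I, P3:S(82) | bus: BusRd,Flush
[8] P3: load  L1 | P0:S(29), P1:I, P2:I, P3:S(29) | bus: none
[9] P0: load  L2 | P0:M(45), P1:I, P2:I, P3:I | bus: none
[10] P3: store L1 := 28 | P0:I, P1:I, P2:I, P3:M(28) | bus: BusRdX
[11] P3: store L1 := 2 | P0:I, P1:I, P2:I, P3:M(2) | bus: none
[12] P3: load  L1 | P0:I, P1:I, P2:I, P3:M(2) | bus: none
[13] P2: load  L0 | P0:I, P1:I, P2:S(60), P3:I | bus: BusRd
[14] P3: load  L0 | P0:I, P1:I, P2:S(60), P3:S(60) | bus: BusRd
[15] P2: store L2 := 59 | P0:I, P1:I, P2:M(59), P3:I | bus: BusRdX,Flush
[16] P1: load  L1 | P0:I, P1:S(2), P2:I, P3:S(2) | bus: BusRd,Flush

invalidations = 1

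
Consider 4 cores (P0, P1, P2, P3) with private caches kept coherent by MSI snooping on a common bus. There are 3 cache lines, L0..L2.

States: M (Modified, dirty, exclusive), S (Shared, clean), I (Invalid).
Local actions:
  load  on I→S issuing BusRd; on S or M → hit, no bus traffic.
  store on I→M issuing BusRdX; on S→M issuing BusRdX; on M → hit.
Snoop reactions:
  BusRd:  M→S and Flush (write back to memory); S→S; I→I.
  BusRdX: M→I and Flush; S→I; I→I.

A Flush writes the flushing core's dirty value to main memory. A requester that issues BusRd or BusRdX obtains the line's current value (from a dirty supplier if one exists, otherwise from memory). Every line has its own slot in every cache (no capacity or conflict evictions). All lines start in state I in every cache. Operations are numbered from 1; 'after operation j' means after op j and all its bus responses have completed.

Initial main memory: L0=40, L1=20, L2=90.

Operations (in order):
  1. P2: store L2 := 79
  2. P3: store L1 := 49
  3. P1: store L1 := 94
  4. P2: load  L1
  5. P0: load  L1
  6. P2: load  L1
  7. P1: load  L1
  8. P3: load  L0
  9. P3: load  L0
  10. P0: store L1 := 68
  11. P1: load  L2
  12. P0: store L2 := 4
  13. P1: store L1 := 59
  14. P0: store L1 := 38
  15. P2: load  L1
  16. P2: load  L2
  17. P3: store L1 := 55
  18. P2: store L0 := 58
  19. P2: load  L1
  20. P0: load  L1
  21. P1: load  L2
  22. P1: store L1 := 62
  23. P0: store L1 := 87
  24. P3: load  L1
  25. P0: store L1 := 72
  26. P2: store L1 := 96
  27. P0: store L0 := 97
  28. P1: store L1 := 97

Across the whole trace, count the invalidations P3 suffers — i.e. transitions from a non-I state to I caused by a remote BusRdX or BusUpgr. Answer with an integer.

invalidations = 4

  op1 P2: store L2 := 79 → I/I/M/I on L2; bus BusRdX; mem=90
  op2 P3: store L1 := 49 → I/I/I/M on L1; bus BusRdX; mem=20
  op3 P1: store L1 := 94 → I/M/I/I on L1; bus BusRdX Flush; mem=49
  op4 P2: load  L1 → I/S/S/I on L1; bus BusRd Flush; mem=94
  op5 P0: load  L1 → S/S/S/I on L1; bus BusRd; mem=94
  op6 P2: load  L1 → S/S/S/I on L1; bus (none); mem=94
  op7 P1: load  L1 → S/S/S/I on L1; bus (none); mem=94
  op8 P3: load  L0 → I/I/I/S on L0; bus BusRd; mem=40
  op9 P3: load  L0 → I/I/I/S on L0; bus (none); mem=40
  op10 P0: store L1 := 68 → M/I/I/I on L1; bus BusRdX; mem=94
  op11 P1: load  L2 → I/S/S/I on L2; bus BusRd Flush; mem=79
  op12 P0: store L2 := 4 → M/I/I/I on L2; bus BusRdX; mem=79
  op13 P1: store L1 := 59 → I/M/I/I on L1; bus BusRdX Flush; mem=68
  op14 P0: store L1 := 38 → M/I/I/I on L1; bus BusRdX Flush; mem=59
  op15 P2: load  L1 → S/I/S/I on L1; bus BusRd Flush; mem=38
  op16 P2: load  L2 → S/I/S/I on L2; bus BusRd Flush; mem=4
  op17 P3: store L1 := 55 → I/I/I/M on L1; bus BusRdX; mem=38
  op18 P2: store L0 := 58 → I/I/M/I on L0; bus BusRdX; mem=40
  op19 P2: load  L1 → I/I/S/S on L1; bus BusRd Flush; mem=55
  op20 P0: load  L1 → S/I/S/S on L1; bus BusRd; mem=55
  op21 P1: load  L2 → S/S/S/I on L2; bus BusRd; mem=4
  op22 P1: store L1 := 62 → I/M/I/I on L1; bus BusRdX; mem=55
  op23 P0: store L1 := 87 → M/I/I/I on L1; bus BusRdX Flush; mem=62
  op24 P3: load  L1 → S/I/I/S on L1; bus BusRd Flush; mem=87
  op25 P0: store L1 := 72 → M/I/I/I on L1; bus BusRdX; mem=87
  op26 P2: store L1 := 96 → I/I/M/I on L1; bus BusRdX Flush; mem=72
  op27 P0: store L0 := 97 → M/I/I/I on L0; bus BusRdX Flush; mem=58
  op28 P1: store L1 := 97 → I/M/I/I on L1; bus BusRdX Flush; mem=96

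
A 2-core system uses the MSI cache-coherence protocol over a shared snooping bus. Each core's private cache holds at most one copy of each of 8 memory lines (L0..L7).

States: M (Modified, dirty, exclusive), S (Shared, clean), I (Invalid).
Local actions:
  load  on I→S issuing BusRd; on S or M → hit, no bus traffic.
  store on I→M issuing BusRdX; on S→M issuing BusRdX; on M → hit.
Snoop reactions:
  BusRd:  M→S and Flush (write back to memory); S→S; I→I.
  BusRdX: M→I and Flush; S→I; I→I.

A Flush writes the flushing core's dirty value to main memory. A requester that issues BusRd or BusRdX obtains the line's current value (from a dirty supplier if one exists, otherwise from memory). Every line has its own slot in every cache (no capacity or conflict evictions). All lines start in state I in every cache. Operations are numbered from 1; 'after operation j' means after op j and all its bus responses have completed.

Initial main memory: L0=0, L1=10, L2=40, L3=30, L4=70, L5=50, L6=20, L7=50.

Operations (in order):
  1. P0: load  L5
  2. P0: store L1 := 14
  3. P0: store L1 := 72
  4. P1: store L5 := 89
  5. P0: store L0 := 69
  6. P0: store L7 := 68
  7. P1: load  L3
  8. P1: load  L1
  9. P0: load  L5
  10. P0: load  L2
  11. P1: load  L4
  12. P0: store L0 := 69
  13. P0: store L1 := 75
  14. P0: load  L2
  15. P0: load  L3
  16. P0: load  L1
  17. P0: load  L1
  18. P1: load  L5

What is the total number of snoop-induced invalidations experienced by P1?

invalidations = 1

1. P0: load  L5  bus=[BusRd]  L5: P0=S P1=I  mem[L5]=50
2. P0: store L1 := 14  bus=[BusRdX]  L1: P0=M P1=I  mem[L1]=10
3. P0: store L1 := 72  bus=[-]  L1: P0=M P1=I  mem[L1]=10
4. P1: store L5 := 89  bus=[BusRdX]  L5: P0=I P1=M  mem[L5]=50
5. P0: store L0 := 69  bus=[BusRdX]  L0: P0=M P1=I  mem[L0]=0
6. P0: store L7 := 68  bus=[BusRdX]  L7: P0=M P1=I  mem[L7]=50
7. P1: load  L3  bus=[BusRd]  L3: P0=I P1=S  mem[L3]=30
8. P1: load  L1  bus=[BusRd,Flush]  L1: P0=S P1=S  mem[L1]=72
9. P0: load  L5  bus=[BusRd,Flush]  L5: P0=S P1=S  mem[L5]=89
10. P0: load  L2  bus=[BusRd]  L2: P0=S P1=I  mem[L2]=40
11. P1: load  L4  bus=[BusRd]  L4: P0=I P1=S  mem[L4]=70
12. P0: store L0 := 69  bus=[-]  L0: P0=M P1=I  mem[L0]=0
13. P0: store L1 := 75  bus=[BusRdX]  L1: P0=M P1=I  mem[L1]=72
14. P0: load  L2  bus=[-]  L2: P0=S P1=I  mem[L2]=40
15. P0: load  L3  bus=[BusRd]  L3: P0=S P1=S  mem[L3]=30
16. P0: load  L1  bus=[-]  L1: P0=M P1=I  mem[L1]=72
17. P0: load  L1  bus=[-]  L1: P0=M P1=I  mem[L1]=72
18. P1: load  L5  bus=[-]  L5: P0=S P1=S  mem[L5]=89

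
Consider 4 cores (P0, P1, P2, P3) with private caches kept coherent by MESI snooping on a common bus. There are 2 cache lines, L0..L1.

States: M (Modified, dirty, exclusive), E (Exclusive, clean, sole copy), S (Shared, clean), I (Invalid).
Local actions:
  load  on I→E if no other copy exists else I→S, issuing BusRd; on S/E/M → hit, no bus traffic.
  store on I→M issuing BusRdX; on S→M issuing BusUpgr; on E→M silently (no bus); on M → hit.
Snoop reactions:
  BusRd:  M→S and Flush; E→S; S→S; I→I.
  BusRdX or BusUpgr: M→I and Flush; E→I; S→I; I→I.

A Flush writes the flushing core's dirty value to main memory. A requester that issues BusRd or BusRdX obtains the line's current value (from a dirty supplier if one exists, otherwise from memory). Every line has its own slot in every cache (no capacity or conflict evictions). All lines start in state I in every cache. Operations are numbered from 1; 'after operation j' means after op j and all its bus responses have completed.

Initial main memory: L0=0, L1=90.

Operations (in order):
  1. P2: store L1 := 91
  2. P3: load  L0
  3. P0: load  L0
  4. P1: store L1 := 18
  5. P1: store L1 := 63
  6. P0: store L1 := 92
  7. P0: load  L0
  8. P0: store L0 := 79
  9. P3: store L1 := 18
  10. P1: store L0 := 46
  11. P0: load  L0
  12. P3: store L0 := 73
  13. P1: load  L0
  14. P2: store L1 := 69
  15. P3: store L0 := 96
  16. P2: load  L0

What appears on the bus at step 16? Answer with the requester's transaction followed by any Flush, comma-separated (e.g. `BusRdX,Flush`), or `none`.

bus = BusRd,Flush

[1] P2: store L1 := 91 | P0:I, P1:I, P2:M(91), P3:I | bus: BusRdX
[2] P3: load  L0 | P0:I, P1:I, P2:I, P3:E(0) | bus: BusRd
[3] P0: load  L0 | P0:S(0), P1:I, P2:I, P3:S(0) | bus: BusRd
[4] P1: store L1 := 18 | P0:I, P1:M(18), P2:I, P3:I | bus: BusRdX,Flush
[5] P1: store L1 := 63 | P0:I, P1:M(63), P2:I, P3:I | bus: none
[6] P0: store L1 := 92 | P0:M(92), P1:I, P2:I, P3:I | bus: BusRdX,Flush
[7] P0: load  L0 | P0:S(0), P1:I, P2:I, P3:S(0) | bus: none
[8] P0: store L0 := 79 | P0:M(79), P1:I, P2:I, P3:I | bus: BusUpgr
[9] P3: store L1 := 18 | P0:I, P1:I, P2:I, P3:M(18) | bus: BusRdX,Flush
[10] P1: store L0 := 46 | P0:I, P1:M(46), P2:I, P3:I | bus: BusRdX,Flush
[11] P0: load  L0 | P0:S(46), P1:S(46), P2:I, P3:I | bus: BusRd,Flush
[12] P3: store L0 := 73 | P0:I, P1:I, P2:I, P3:M(73) | bus: BusRdX
[13] P1: load  L0 | P0:I, P1:S(73), P2:I, P3:S(73) | bus: BusRd,Flush
[14] P2: store L1 := 69 | P0:I, P1:I, P2:M(69), P3:I | bus: BusRdX,Flush
[15] P3: store L0 := 96 | P0:I, P1:I, P2:I, P3:M(96) | bus: BusUpgr
[16] P2: load  L0 | P0:I, P1:I, P2:S(96), P3:S(96) | bus: BusRd,Flush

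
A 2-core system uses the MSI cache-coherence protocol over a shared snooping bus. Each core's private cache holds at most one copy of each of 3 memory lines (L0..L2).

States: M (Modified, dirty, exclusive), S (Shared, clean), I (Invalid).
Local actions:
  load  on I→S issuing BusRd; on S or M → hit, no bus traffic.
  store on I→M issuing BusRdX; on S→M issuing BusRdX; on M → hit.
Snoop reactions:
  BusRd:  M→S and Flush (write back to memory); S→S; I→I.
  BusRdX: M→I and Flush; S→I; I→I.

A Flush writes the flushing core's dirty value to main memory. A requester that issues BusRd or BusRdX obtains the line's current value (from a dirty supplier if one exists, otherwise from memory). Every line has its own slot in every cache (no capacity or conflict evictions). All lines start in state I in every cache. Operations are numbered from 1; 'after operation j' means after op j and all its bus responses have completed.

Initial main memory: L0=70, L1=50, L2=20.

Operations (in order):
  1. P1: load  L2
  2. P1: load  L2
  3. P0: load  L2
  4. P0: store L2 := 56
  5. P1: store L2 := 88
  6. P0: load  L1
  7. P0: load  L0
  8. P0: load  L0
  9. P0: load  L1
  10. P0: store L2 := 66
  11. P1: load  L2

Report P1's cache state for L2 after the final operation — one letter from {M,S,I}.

  op1 P1: load  L2 → I/S on L2; bus BusRd; mem=20
  op2 P1: load  L2 → I/S on L2; bus (none); mem=20
  op3 P0: load  L2 → S/S on L2; bus BusRd; mem=20
  op4 P0: store L2 := 56 → M/I on L2; bus BusRdX; mem=20
  op5 P1: store L2 := 88 → I/M on L2; bus BusRdX Flush; mem=56
  op6 P0: load  L1 → S/I on L1; bus BusRd; mem=50
  op7 P0: load  L0 → S/I on L0; bus BusRd; mem=70
  op8 P0: load  L0 → S/I on L0; bus (none); mem=70
  op9 P0: load  L1 → S/I on L1; bus (none); mem=50
  op10 P0: store L2 := 66 → M/I on L2; bus BusRdX Flush; mem=88
  op11 P1: load  L2 → S/S on L2; bus BusRd Flush; mem=66

state = S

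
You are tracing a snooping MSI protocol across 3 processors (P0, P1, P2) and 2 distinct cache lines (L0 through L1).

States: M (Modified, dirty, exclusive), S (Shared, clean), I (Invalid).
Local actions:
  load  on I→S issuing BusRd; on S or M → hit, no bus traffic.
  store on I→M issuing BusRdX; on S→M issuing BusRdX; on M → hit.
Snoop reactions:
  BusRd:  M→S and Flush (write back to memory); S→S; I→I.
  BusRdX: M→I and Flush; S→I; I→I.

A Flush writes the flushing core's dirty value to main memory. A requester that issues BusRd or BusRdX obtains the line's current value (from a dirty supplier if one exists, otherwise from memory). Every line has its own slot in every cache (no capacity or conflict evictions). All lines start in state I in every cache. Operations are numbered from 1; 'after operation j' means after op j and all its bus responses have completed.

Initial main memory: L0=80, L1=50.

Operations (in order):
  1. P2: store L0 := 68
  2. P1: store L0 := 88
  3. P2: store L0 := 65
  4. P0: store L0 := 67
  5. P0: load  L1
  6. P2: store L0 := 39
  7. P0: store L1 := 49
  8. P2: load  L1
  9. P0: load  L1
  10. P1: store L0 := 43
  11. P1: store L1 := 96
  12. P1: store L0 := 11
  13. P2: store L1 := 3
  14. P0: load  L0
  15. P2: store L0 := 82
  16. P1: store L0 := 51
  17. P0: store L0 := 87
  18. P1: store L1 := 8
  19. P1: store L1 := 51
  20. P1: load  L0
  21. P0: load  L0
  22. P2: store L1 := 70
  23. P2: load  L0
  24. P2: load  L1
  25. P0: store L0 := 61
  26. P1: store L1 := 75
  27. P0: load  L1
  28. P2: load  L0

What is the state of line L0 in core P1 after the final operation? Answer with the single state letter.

state = I

[1] P2: store L0 := 68 | P0:I, P1:I, P2:M(68) | bus: BusRdX
[2] P1: store L0 := 88 | P0:I, P1:M(88), P2:I | bus: BusRdX,Flush
[3] P2: store L0 := 65 | P0:I, P1:I, P2:M(65) | bus: BusRdX,Flush
[4] P0: store L0 := 67 | P0:M(67), P1:I, P2:I | bus: BusRdX,Flush
[5] P0: load  L1 | P0:S(50), P1:I, P2:I | bus: BusRd
[6] P2: store L0 := 39 | P0:I, P1:I, P2:M(39) | bus: BusRdX,Flush
[7] P0: store L1 := 49 | P0:M(49), P1:I, P2:I | bus: BusRdX
[8] P2: load  L1 | P0:S(49), P1:I, P2:S(49) | bus: BusRd,Flush
[9] P0: load  L1 | P0:S(49), P1:I, P2:S(49) | bus: none
[10] P1: store L0 := 43 | P0:I, P1:M(43), P2:I | bus: BusRdX,Flush
[11] P1: store L1 := 96 | P0:I, P1:M(96), P2:I | bus: BusRdX
[12] P1: store L0 := 11 | P0:I, P1:M(11), P2:I | bus: none
[13] P2: store L1 := 3 | P0:I, P1:I, P2:M(3) | bus: BusRdX,Flush
[14] P0: load  L0 | P0:S(11), P1:S(11), P2:I | bus: BusRd,Flush
[15] P2: store L0 := 82 | P0:I, P1:I, P2:M(82) | bus: BusRdX
[16] P1: store L0 := 51 | P0:I, P1:M(51), P2:I | bus: BusRdX,Flush
[17] P0: store L0 := 87 | P0:M(87), P1:I, P2:I | bus: BusRdX,Flush
[18] P1: store L1 := 8 | P0:I, P1:M(8), P2:I | bus: BusRdX,Flush
[19] P1: store L1 := 51 | P0:I, P1:M(51), P2:I | bus: none
[20] P1: load  L0 | P0:S(87), P1:S(87), P2:I | bus: BusRd,Flush
[21] P0: load  L0 | P0:S(87), P1:S(87), P2:I | bus: none
[22] P2: store L1 := 70 | P0:I, P1:I, P2:M(70) | bus: BusRdX,Flush
[23] P2: load  L0 | P0:S(87), P1:S(87), P2:S(87) | bus: BusRd
[24] P2: load  L1 | P0:I, P1:I, P2:M(70) | bus: none
[25] P0: store L0 := 61 | P0:M(61), P1:I, P2:I | bus: BusRdX
[26] P1: store L1 := 75 | P0:I, P1:M(75), P2:I | bus: BusRdX,Flush
[27] P0: load  L1 | P0:S(75), P1:S(75), P2:I | bus: BusRd,Flush
[28] P2: load  L0 | P0:S(61), P1:I, P2:S(61) | bus: BusRd,Flush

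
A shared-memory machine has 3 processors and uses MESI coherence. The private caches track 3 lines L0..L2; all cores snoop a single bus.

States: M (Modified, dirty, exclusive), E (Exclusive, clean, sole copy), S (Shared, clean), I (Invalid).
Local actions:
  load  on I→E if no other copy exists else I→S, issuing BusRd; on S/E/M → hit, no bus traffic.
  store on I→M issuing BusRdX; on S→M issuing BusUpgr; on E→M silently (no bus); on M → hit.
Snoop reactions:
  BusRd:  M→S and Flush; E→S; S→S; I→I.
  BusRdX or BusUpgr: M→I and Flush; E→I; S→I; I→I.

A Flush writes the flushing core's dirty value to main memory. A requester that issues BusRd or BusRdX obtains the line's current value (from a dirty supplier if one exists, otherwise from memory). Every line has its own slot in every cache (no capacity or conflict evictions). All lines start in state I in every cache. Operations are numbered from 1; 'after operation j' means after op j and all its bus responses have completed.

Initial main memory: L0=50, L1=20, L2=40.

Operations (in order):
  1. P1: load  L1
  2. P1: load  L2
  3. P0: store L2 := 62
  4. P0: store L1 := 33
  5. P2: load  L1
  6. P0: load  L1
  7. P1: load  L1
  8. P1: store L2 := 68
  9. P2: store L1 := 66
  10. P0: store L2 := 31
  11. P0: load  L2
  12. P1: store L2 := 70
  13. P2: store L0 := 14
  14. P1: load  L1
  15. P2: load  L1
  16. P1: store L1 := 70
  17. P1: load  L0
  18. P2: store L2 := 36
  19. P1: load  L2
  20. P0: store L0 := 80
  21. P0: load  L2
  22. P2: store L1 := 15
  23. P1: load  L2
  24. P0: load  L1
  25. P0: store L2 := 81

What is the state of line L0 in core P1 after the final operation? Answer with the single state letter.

  op1 P1: load  L1 → I/E/I on L1; bus BusRd; mem=20
  op2 P1: load  L2 → I/E/I on L2; bus BusRd; mem=40
  op3 P0: store L2 := 62 → M/I/I on L2; bus BusRdX; mem=40
  op4 P0: store L1 := 33 → M/I/I on L1; bus BusRdX; mem=20
  op5 P2: load  L1 → S/I/S on L1; bus BusRd Flush; mem=33
  op6 P0: load  L1 → S/I/S on L1; bus (none); mem=33
  op7 P1: load  L1 → S/S/S on L1; bus BusRd; mem=33
  op8 P1: store L2 := 68 → I/M/I on L2; bus BusRdX Flush; mem=62
  op9 P2: store L1 := 66 → I/I/M on L1; bus BusUpgr; mem=33
  op10 P0: store L2 := 31 → M/I/I on L2; bus BusRdX Flush; mem=68
  op11 P0: load  L2 → M/I/I on L2; bus (none); mem=68
  op12 P1: store L2 := 70 → I/M/I on L2; bus BusRdX Flush; mem=31
  op13 P2: store L0 := 14 → I/I/M on L0; bus BusRdX; mem=50
  op14 P1: load  L1 → I/S/S on L1; bus BusRd Flush; mem=66
  op15 P2: load  L1 → I/S/S on L1; bus (none); mem=66
  op16 P1: store L1 := 70 → I/M/I on L1; bus BusUpgr; mem=66
  op17 P1: load  L0 → I/S/S on L0; bus BusRd Flush; mem=14
  op18 P2: store L2 := 36 → I/I/M on L2; bus BusRdX Flush; mem=70
  op19 P1: load  L2 → I/S/S on L2; bus BusRd Flush; mem=36
  op20 P0: store L0 := 80 → M/I/I on L0; bus BusRdX; mem=14
  op21 P0: load  L2 → S/S/S on L2; bus BusRd; mem=36
  op22 P2: store L1 := 15 → I/I/M on L1; bus BusRdX Flush; mem=70
  op23 P1: load  L2 → S/S/S on L2; bus (none); mem=36
  op24 P0: load  L1 → S/I/S on L1; bus BusRd Flush; mem=15
  op25 P0: store L2 := 81 → M/I/I on L2; bus BusUpgr; mem=36

state = I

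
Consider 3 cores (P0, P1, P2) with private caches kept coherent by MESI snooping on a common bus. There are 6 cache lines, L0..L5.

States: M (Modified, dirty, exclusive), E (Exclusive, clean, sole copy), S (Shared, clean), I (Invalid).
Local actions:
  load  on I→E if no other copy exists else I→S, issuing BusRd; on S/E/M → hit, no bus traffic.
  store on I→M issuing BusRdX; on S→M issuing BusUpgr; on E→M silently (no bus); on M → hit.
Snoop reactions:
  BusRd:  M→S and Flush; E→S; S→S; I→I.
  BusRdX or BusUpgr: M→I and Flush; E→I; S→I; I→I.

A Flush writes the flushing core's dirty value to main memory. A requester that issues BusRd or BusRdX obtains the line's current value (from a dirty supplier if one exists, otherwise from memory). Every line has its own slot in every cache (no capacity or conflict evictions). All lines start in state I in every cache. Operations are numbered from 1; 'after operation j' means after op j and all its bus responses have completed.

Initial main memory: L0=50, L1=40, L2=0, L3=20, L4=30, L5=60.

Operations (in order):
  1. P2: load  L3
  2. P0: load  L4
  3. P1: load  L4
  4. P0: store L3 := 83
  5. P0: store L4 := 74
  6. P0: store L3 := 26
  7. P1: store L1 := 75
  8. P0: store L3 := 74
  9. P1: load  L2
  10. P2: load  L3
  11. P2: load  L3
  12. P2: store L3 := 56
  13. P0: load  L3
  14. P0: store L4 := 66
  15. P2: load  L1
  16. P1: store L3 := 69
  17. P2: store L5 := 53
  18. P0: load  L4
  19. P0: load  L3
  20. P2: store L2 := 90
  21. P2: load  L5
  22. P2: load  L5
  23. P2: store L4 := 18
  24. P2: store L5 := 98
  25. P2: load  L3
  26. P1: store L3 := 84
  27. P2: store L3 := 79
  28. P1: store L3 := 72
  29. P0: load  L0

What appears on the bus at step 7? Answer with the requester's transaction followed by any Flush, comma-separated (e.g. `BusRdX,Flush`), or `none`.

  op1 P2: load  L3 → I/I/E on L3; bus BusRd; mem=20
  op2 P0: load  L4 → E/I/I on L4; bus BusRd; mem=30
  op3 P1: load  L4 → S/S/I on L4; bus BusRd; mem=30
  op4 P0: store L3 := 83 → M/I/I on L3; bus BusRdX; mem=20
  op5 P0: store L4 := 74 → M/I/I on L4; bus BusUpgr; mem=30
  op6 P0: store L3 := 26 → M/I/I on L3; bus (none); mem=20
  op7 P1: store L1 := 75 → I/M/I on L1; bus BusRdX; mem=40
  op8 P0: store L3 := 74 → M/I/I on L3; bus (none); mem=20
  op9 P1: load  L2 → I/E/I on L2; bus BusRd; mem=0
  op10 P2: load  L3 → S/I/S on L3; bus BusRd Flush; mem=74
  op11 P2: load  L3 → S/I/S on L3; bus (none); mem=74
  op12 P2: store L3 := 56 → I/I/M on L3; bus BusUpgr; mem=74
  op13 P0: load  L3 → S/I/S on L3; bus BusRd Flush; mem=56
  op14 P0: store L4 := 66 → M/I/I on L4; bus (none); mem=30
  op15 P2: load  L1 → I/S/S on L1; bus BusRd Flush; mem=75
  op16 P1: store L3 := 69 → I/M/I on L3; bus BusRdX; mem=56
  op17 P2: store L5 := 53 → I/I/M on L5; bus BusRdX; mem=60
  op18 P0: load  L4 → M/I/I on L4; bus (none); mem=30
  op19 P0: load  L3 → S/S/I on L3; bus BusRd Flush; mem=69
  op20 P2: store L2 := 90 → I/I/M on L2; bus BusRdX; mem=0
  op21 P2: load  L5 → I/I/M on L5; bus (none); mem=60
  op22 P2: load  L5 → I/I/M on L5; bus (none); mem=60
  op23 P2: store L4 := 18 → I/I/M on L4; bus BusRdX Flush; mem=66
  op24 P2: store L5 := 98 → I/I/M on L5; bus (none); mem=60
  op25 P2: load  L3 → S/S/S on L3; bus BusRd; mem=69
  op26 P1: store L3 := 84 → I/M/I on L3; bus BusUpgr; mem=69
  op27 P2: store L3 := 79 → I/I/M on L3; bus BusRdX Flush; mem=84
  op28 P1: store L3 := 72 → I/M/I on L3; bus BusRdX Flush; mem=79
  op29 P0: load  L0 → E/I/I on L0; bus BusRd; mem=50

bus = BusRdX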